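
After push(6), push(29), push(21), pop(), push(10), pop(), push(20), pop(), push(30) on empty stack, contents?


push(6) -> [6]
push(29) -> [6, 29]
push(21) -> [6, 29, 21]
pop() returns 21 -> [6, 29]
push(10) -> [6, 29, 10]
pop() returns 10 -> [6, 29]
push(20) -> [6, 29, 20]
pop() returns 20 -> [6, 29]
push(30) -> [6, 29, 30]
Final stack (bottom to top): [6, 29, 30]


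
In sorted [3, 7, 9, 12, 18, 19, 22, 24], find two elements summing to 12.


Two pointers: lo=0, hi=7
Found pair: (3, 9) summing to 12


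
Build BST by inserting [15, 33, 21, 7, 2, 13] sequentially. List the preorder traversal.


Root = 15; build tree by BST insertion.
Preorder traversal: [15, 7, 2, 13, 33, 21]


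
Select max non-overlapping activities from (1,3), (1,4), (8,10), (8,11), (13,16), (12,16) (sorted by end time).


Greedy: pick earliest-ending, then skip overlaps.
Selected (3 activities): [(1, 3), (8, 10), (13, 16)]


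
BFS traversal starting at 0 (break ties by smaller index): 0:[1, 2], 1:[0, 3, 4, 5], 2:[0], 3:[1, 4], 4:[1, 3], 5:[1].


BFS queue: start with [0]
Visit order: [0, 1, 2, 3, 4, 5]


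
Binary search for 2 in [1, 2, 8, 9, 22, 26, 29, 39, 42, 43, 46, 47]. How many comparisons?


Search for 2:
[0,11] mid=5 arr[5]=26
[0,4] mid=2 arr[2]=8
[0,1] mid=0 arr[0]=1
[1,1] mid=1 arr[1]=2
Total: 4 comparisons


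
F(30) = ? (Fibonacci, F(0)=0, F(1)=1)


F(n)=F(n-1)+F(n-2)
...F(28)=317811, F(29)=514229, F(30)=832040


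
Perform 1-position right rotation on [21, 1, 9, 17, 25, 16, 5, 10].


Right rotate by 1: [10, 21, 1, 9, 17, 25, 16, 5]


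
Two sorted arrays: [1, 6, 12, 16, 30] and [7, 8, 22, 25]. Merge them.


Compare heads, take smaller each step.
Merged: [1, 6, 7, 8, 12, 16, 22, 25, 30]


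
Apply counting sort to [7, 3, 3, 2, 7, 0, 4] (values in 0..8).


Count array: [1, 0, 1, 2, 1, 0, 0, 2, 0]
Reconstruct: [0, 2, 3, 3, 4, 7, 7]


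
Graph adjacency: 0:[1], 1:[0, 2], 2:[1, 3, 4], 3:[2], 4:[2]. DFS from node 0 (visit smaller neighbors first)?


DFS stack-based: start with [0]
Visit order: [0, 1, 2, 3, 4]


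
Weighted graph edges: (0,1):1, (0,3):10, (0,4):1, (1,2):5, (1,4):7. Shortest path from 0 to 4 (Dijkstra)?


Dijkstra from 0:
Distances: {0: 0, 1: 1, 2: 6, 3: 10, 4: 1}
Shortest distance to 4 = 1, path = [0, 4]


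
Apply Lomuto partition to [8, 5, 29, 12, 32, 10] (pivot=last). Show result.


Elements <= 10 go left of pivot.
Result: [8, 5, 10, 12, 32, 29], pivot at index 2


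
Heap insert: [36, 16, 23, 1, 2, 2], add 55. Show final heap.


Append 55: [36, 16, 23, 1, 2, 2, 55]
Bubble up: swap idx 6(55) with idx 2(23); swap idx 2(55) with idx 0(36)
Result: [55, 16, 36, 1, 2, 2, 23]


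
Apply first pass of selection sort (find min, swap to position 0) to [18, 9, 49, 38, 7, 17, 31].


After one pass: [7, 9, 49, 38, 18, 17, 31]


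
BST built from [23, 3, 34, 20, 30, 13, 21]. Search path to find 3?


BST root = 23
Search for 3: compare at each node
Path: [23, 3]


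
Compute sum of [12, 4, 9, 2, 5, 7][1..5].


Prefix sums: [0, 12, 16, 25, 27, 32, 39]
Sum[1..5] = prefix[6] - prefix[1] = 39 - 12 = 27


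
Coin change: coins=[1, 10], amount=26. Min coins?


dp[0]=0; dp[i]=1+min(dp[i-c] for c in coins)
...dp[21]=3, dp[22]=4, dp[23]=5, dp[24]=6, dp[25]=7, dp[26]=8
Minimum coins for 26 = 8


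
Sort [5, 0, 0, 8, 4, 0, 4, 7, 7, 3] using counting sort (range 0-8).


Count array: [3, 0, 0, 1, 2, 1, 0, 2, 1]
Reconstruct: [0, 0, 0, 3, 4, 4, 5, 7, 7, 8]


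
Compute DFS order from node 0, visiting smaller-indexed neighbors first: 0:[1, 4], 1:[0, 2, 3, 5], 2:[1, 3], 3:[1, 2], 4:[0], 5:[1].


DFS stack-based: start with [0]
Visit order: [0, 1, 2, 3, 5, 4]


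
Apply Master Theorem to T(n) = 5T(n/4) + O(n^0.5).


a=5, b=4, c=0.5. log_4(5)=1.161 > c=0.5. Case 1: O(n^log_b(a)) = O(n^1.161)
Complexity: O(n^1.161)


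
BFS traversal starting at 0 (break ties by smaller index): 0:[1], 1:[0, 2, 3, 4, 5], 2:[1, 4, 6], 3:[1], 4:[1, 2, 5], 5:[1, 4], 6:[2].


BFS queue: start with [0]
Visit order: [0, 1, 2, 3, 4, 5, 6]


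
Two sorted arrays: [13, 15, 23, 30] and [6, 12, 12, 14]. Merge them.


Compare heads, take smaller each step.
Merged: [6, 12, 12, 13, 14, 15, 23, 30]


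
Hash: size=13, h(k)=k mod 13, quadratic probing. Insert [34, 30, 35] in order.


Insertions: 34->slot 8; 30->slot 4; 35->slot 9
Table: [None, None, None, None, 30, None, None, None, 34, 35, None, None, None]


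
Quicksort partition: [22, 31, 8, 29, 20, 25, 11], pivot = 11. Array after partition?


Elements <= 11 go left of pivot.
Result: [8, 11, 22, 29, 20, 25, 31], pivot at index 1


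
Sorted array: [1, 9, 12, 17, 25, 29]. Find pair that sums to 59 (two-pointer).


Two pointers: lo=0, hi=5
No pair sums to 59


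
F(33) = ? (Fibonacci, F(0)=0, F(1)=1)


F(n)=F(n-1)+F(n-2)
...F(31)=1346269, F(32)=2178309, F(33)=3524578


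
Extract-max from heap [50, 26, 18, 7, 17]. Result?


Max = 50
Replace root with last, heapify down
Resulting heap: [26, 17, 18, 7]


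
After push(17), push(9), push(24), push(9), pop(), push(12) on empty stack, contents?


push(17) -> [17]
push(9) -> [17, 9]
push(24) -> [17, 9, 24]
push(9) -> [17, 9, 24, 9]
pop() returns 9 -> [17, 9, 24]
push(12) -> [17, 9, 24, 12]
Final stack (bottom to top): [17, 9, 24, 12]


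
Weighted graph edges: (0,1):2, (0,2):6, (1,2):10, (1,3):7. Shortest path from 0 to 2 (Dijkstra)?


Dijkstra from 0:
Distances: {0: 0, 1: 2, 2: 6, 3: 9}
Shortest distance to 2 = 6, path = [0, 2]


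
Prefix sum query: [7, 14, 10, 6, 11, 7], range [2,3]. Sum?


Prefix sums: [0, 7, 21, 31, 37, 48, 55]
Sum[2..3] = prefix[4] - prefix[2] = 37 - 21 = 16


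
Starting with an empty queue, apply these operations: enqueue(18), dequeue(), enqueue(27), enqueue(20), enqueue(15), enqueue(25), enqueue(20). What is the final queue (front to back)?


enqueue(18) -> [18]
dequeue() returns 18 -> []
enqueue(27) -> [27]
enqueue(20) -> [27, 20]
enqueue(15) -> [27, 20, 15]
enqueue(25) -> [27, 20, 15, 25]
enqueue(20) -> [27, 20, 15, 25, 20]
Final queue (front to back): [27, 20, 15, 25, 20]


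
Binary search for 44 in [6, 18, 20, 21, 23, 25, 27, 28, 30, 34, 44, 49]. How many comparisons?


Search for 44:
[0,11] mid=5 arr[5]=25
[6,11] mid=8 arr[8]=30
[9,11] mid=10 arr[10]=44
Total: 3 comparisons


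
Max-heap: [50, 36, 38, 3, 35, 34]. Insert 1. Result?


Append 1: [50, 36, 38, 3, 35, 34, 1]
Bubble up: no swaps needed
Result: [50, 36, 38, 3, 35, 34, 1]


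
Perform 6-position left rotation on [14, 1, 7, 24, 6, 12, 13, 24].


Left rotate by 6: [13, 24, 14, 1, 7, 24, 6, 12]


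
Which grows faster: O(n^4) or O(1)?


constant grows slower than quartic
O(1) is asymptotically smaller; O(n^4) grows faster


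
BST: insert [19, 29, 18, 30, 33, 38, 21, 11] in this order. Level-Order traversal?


Root = 19; build tree by BST insertion.
Level-Order traversal: [19, 18, 29, 11, 21, 30, 33, 38]


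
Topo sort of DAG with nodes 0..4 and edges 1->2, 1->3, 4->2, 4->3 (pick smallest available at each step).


Kahn's algorithm, process smallest node first
Order: [0, 1, 4, 2, 3]


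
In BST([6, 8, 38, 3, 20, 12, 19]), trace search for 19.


BST root = 6
Search for 19: compare at each node
Path: [6, 8, 38, 20, 12, 19]


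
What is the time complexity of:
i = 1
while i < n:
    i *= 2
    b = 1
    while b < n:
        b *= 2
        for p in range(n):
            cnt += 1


Per nesting level: O(log n) * O(log n) * O(n) = O(n (log n)^2)
Complexity: O(n (log n)^2)


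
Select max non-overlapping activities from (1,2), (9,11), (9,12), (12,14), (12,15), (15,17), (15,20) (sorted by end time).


Greedy: pick earliest-ending, then skip overlaps.
Selected (4 activities): [(1, 2), (9, 11), (12, 14), (15, 17)]


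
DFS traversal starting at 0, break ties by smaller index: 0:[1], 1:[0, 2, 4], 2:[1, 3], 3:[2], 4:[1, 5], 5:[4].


DFS stack-based: start with [0]
Visit order: [0, 1, 2, 3, 4, 5]


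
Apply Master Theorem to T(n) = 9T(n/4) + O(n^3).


a=9, b=4, c=3. log_4(9)=1.585 < c=3. Case 3: O(n^c) = O(n^3)
Complexity: O(n^3)


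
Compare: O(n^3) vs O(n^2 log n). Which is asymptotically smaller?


n^2 log n grows slower than cubic
O(n^2 log n) is asymptotically smaller; O(n^3) grows faster


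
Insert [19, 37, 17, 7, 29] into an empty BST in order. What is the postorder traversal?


Root = 19; build tree by BST insertion.
Postorder traversal: [7, 17, 29, 37, 19]


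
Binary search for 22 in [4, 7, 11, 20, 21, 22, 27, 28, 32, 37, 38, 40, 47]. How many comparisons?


Search for 22:
[0,12] mid=6 arr[6]=27
[0,5] mid=2 arr[2]=11
[3,5] mid=4 arr[4]=21
[5,5] mid=5 arr[5]=22
Total: 4 comparisons


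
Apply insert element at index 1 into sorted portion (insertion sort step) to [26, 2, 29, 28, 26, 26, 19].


After one pass: [2, 26, 29, 28, 26, 26, 19]


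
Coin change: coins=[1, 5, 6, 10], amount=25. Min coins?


dp[0]=0; dp[i]=1+min(dp[i-c] for c in coins)
...dp[20]=2, dp[21]=3, dp[22]=3, dp[23]=4, dp[24]=4, dp[25]=3
Minimum coins for 25 = 3


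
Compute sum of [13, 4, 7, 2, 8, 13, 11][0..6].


Prefix sums: [0, 13, 17, 24, 26, 34, 47, 58]
Sum[0..6] = prefix[7] - prefix[0] = 58 - 0 = 58


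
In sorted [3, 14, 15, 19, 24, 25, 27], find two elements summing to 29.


Two pointers: lo=0, hi=6
Found pair: (14, 15) summing to 29


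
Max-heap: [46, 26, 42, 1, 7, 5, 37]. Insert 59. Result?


Append 59: [46, 26, 42, 1, 7, 5, 37, 59]
Bubble up: swap idx 7(59) with idx 3(1); swap idx 3(59) with idx 1(26); swap idx 1(59) with idx 0(46)
Result: [59, 46, 42, 26, 7, 5, 37, 1]


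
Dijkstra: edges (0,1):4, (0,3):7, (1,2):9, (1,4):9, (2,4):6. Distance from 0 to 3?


Dijkstra from 0:
Distances: {0: 0, 1: 4, 2: 13, 3: 7, 4: 13}
Shortest distance to 3 = 7, path = [0, 3]


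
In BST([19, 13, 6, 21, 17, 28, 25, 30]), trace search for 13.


BST root = 19
Search for 13: compare at each node
Path: [19, 13]


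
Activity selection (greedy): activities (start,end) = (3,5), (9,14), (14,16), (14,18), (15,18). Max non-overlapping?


Greedy: pick earliest-ending, then skip overlaps.
Selected (3 activities): [(3, 5), (9, 14), (14, 16)]


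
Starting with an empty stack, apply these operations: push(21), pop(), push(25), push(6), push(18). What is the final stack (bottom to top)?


push(21) -> [21]
pop() returns 21 -> []
push(25) -> [25]
push(6) -> [25, 6]
push(18) -> [25, 6, 18]
Final stack (bottom to top): [25, 6, 18]


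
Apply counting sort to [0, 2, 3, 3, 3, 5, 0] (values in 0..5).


Count array: [2, 0, 1, 3, 0, 1]
Reconstruct: [0, 0, 2, 3, 3, 3, 5]


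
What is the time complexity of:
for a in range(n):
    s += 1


Per nesting level: O(n) = O(n)
Complexity: O(n)


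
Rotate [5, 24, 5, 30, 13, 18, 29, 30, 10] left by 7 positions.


Left rotate by 7: [30, 10, 5, 24, 5, 30, 13, 18, 29]


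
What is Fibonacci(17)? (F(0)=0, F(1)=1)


F(n)=F(n-1)+F(n-2)
...F(15)=610, F(16)=987, F(17)=1597


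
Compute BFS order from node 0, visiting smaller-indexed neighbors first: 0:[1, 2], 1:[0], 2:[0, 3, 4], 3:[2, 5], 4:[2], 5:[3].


BFS queue: start with [0]
Visit order: [0, 1, 2, 3, 4, 5]


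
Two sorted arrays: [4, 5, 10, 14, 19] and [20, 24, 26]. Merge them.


Compare heads, take smaller each step.
Merged: [4, 5, 10, 14, 19, 20, 24, 26]


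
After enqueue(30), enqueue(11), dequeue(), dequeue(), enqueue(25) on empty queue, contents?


enqueue(30) -> [30]
enqueue(11) -> [30, 11]
dequeue() returns 30 -> [11]
dequeue() returns 11 -> []
enqueue(25) -> [25]
Final queue (front to back): [25]


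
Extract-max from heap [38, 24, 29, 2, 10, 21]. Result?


Max = 38
Replace root with last, heapify down
Resulting heap: [29, 24, 21, 2, 10]


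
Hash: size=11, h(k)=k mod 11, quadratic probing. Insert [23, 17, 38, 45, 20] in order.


Insertions: 23->slot 1; 17->slot 6; 38->slot 5; 45->slot 2; 20->slot 9
Table: [None, 23, 45, None, None, 38, 17, None, None, 20, None]


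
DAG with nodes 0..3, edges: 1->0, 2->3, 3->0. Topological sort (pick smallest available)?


Kahn's algorithm, process smallest node first
Order: [1, 2, 3, 0]


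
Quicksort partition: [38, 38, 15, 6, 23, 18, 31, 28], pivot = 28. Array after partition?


Elements <= 28 go left of pivot.
Result: [15, 6, 23, 18, 28, 38, 31, 38], pivot at index 4


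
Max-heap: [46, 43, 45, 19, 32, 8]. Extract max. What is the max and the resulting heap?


Max = 46
Replace root with last, heapify down
Resulting heap: [45, 43, 8, 19, 32]


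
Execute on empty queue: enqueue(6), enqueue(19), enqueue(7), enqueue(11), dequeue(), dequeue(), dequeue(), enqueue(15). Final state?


enqueue(6) -> [6]
enqueue(19) -> [6, 19]
enqueue(7) -> [6, 19, 7]
enqueue(11) -> [6, 19, 7, 11]
dequeue() returns 6 -> [19, 7, 11]
dequeue() returns 19 -> [7, 11]
dequeue() returns 7 -> [11]
enqueue(15) -> [11, 15]
Final queue (front to back): [11, 15]


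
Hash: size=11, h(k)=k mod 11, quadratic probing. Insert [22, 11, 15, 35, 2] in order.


Insertions: 22->slot 0; 11->slot 1; 15->slot 4; 35->slot 2; 2->slot 3
Table: [22, 11, 35, 2, 15, None, None, None, None, None, None]


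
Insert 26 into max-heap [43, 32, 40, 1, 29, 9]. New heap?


Append 26: [43, 32, 40, 1, 29, 9, 26]
Bubble up: no swaps needed
Result: [43, 32, 40, 1, 29, 9, 26]


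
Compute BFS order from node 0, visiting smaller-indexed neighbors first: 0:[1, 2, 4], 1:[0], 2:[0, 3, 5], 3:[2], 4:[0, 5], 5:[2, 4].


BFS queue: start with [0]
Visit order: [0, 1, 2, 4, 3, 5]


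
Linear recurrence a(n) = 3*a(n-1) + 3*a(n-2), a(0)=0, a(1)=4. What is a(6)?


Build bottom-up:
...a(4)=180, a(5)=684, a(6)=3*684+3*180=2592


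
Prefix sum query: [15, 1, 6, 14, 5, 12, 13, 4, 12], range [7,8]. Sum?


Prefix sums: [0, 15, 16, 22, 36, 41, 53, 66, 70, 82]
Sum[7..8] = prefix[9] - prefix[7] = 82 - 66 = 16


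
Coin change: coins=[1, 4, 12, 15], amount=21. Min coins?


dp[0]=0; dp[i]=1+min(dp[i-c] for c in coins)
...dp[16]=2, dp[17]=3, dp[18]=4, dp[19]=2, dp[20]=3, dp[21]=4
Minimum coins for 21 = 4


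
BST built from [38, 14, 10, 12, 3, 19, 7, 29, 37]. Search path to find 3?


BST root = 38
Search for 3: compare at each node
Path: [38, 14, 10, 3]


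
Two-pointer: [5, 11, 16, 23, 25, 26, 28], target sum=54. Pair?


Two pointers: lo=0, hi=6
Found pair: (26, 28) summing to 54


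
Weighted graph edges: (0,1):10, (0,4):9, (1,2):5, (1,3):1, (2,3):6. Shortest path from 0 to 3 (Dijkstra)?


Dijkstra from 0:
Distances: {0: 0, 1: 10, 2: 15, 3: 11, 4: 9}
Shortest distance to 3 = 11, path = [0, 1, 3]


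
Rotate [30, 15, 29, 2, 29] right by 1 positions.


Right rotate by 1: [29, 30, 15, 29, 2]


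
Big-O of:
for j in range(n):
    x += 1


Per nesting level: O(n) = O(n)
Complexity: O(n)


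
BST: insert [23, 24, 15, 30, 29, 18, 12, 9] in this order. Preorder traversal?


Root = 23; build tree by BST insertion.
Preorder traversal: [23, 15, 12, 9, 18, 24, 30, 29]


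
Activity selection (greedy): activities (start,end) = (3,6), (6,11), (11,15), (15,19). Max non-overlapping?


Greedy: pick earliest-ending, then skip overlaps.
Selected (4 activities): [(3, 6), (6, 11), (11, 15), (15, 19)]


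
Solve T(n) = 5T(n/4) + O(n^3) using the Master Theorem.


a=5, b=4, c=3. log_4(5)=1.161 < c=3. Case 3: O(n^c) = O(n^3)
Complexity: O(n^3)


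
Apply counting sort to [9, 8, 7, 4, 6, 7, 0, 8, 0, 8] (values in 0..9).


Count array: [2, 0, 0, 0, 1, 0, 1, 2, 3, 1]
Reconstruct: [0, 0, 4, 6, 7, 7, 8, 8, 8, 9]


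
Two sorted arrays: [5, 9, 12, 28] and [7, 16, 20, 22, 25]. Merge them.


Compare heads, take smaller each step.
Merged: [5, 7, 9, 12, 16, 20, 22, 25, 28]


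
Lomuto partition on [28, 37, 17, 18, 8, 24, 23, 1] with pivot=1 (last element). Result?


Elements <= 1 go left of pivot.
Result: [1, 37, 17, 18, 8, 24, 23, 28], pivot at index 0


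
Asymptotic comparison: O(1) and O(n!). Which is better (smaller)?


constant grows slower than factorial
O(1) is asymptotically smaller; O(n!) grows faster


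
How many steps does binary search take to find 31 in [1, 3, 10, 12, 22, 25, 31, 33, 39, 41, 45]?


Search for 31:
[0,10] mid=5 arr[5]=25
[6,10] mid=8 arr[8]=39
[6,7] mid=6 arr[6]=31
Total: 3 comparisons


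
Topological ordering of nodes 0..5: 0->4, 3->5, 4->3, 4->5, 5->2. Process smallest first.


Kahn's algorithm, process smallest node first
Order: [0, 1, 4, 3, 5, 2]


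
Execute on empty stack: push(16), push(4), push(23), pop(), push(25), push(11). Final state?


push(16) -> [16]
push(4) -> [16, 4]
push(23) -> [16, 4, 23]
pop() returns 23 -> [16, 4]
push(25) -> [16, 4, 25]
push(11) -> [16, 4, 25, 11]
Final stack (bottom to top): [16, 4, 25, 11]


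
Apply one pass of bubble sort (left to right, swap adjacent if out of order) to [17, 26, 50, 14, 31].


After one pass: [17, 26, 14, 31, 50]


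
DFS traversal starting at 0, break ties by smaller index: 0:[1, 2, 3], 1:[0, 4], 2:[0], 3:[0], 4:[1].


DFS stack-based: start with [0]
Visit order: [0, 1, 4, 2, 3]


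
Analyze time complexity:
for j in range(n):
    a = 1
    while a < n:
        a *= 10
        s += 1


Per nesting level: O(n) * O(log n) = O(n log n)
Complexity: O(n log n)


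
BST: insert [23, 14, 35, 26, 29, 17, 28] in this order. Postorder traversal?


Root = 23; build tree by BST insertion.
Postorder traversal: [17, 14, 28, 29, 26, 35, 23]


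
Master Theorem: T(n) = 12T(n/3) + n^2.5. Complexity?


a=12, b=3, c=2.5. log_3(12)=2.262 < c=2.5. Case 3: O(n^c) = O(n^2.500)
Complexity: O(n^2.500)


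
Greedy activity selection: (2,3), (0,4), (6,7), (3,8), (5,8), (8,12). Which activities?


Greedy: pick earliest-ending, then skip overlaps.
Selected (3 activities): [(2, 3), (6, 7), (8, 12)]


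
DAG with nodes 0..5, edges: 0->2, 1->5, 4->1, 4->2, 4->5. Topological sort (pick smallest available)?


Kahn's algorithm, process smallest node first
Order: [0, 3, 4, 1, 2, 5]


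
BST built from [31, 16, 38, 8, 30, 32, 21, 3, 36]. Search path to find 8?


BST root = 31
Search for 8: compare at each node
Path: [31, 16, 8]


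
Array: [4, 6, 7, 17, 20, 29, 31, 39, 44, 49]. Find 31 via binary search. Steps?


Search for 31:
[0,9] mid=4 arr[4]=20
[5,9] mid=7 arr[7]=39
[5,6] mid=5 arr[5]=29
[6,6] mid=6 arr[6]=31
Total: 4 comparisons


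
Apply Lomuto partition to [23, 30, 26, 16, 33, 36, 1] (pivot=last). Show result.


Elements <= 1 go left of pivot.
Result: [1, 30, 26, 16, 33, 36, 23], pivot at index 0


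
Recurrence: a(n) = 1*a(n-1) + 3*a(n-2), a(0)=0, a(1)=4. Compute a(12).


Build bottom-up:
...a(10)=4636, a(11)=10732, a(12)=1*10732+3*4636=24640


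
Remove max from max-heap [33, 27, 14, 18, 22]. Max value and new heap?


Max = 33
Replace root with last, heapify down
Resulting heap: [27, 22, 14, 18]


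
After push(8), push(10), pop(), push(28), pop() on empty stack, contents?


push(8) -> [8]
push(10) -> [8, 10]
pop() returns 10 -> [8]
push(28) -> [8, 28]
pop() returns 28 -> [8]
Final stack (bottom to top): [8]


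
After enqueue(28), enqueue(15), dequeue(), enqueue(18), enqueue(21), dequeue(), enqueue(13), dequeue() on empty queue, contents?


enqueue(28) -> [28]
enqueue(15) -> [28, 15]
dequeue() returns 28 -> [15]
enqueue(18) -> [15, 18]
enqueue(21) -> [15, 18, 21]
dequeue() returns 15 -> [18, 21]
enqueue(13) -> [18, 21, 13]
dequeue() returns 18 -> [21, 13]
Final queue (front to back): [21, 13]


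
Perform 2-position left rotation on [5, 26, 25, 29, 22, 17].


Left rotate by 2: [25, 29, 22, 17, 5, 26]


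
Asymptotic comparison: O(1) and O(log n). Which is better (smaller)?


constant grows slower than logarithmic
O(1) is asymptotically smaller; O(log n) grows faster


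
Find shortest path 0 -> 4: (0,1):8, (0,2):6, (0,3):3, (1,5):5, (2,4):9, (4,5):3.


Dijkstra from 0:
Distances: {0: 0, 1: 8, 2: 6, 3: 3, 4: 15, 5: 13}
Shortest distance to 4 = 15, path = [0, 2, 4]


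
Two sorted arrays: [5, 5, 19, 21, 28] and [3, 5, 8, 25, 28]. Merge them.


Compare heads, take smaller each step.
Merged: [3, 5, 5, 5, 8, 19, 21, 25, 28, 28]


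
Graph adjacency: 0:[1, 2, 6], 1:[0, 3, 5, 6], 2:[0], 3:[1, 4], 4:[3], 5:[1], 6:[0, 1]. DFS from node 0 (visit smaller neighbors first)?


DFS stack-based: start with [0]
Visit order: [0, 1, 3, 4, 5, 6, 2]


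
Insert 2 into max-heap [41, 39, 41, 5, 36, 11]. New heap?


Append 2: [41, 39, 41, 5, 36, 11, 2]
Bubble up: no swaps needed
Result: [41, 39, 41, 5, 36, 11, 2]


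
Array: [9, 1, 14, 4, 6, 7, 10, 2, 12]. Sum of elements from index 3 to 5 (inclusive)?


Prefix sums: [0, 9, 10, 24, 28, 34, 41, 51, 53, 65]
Sum[3..5] = prefix[6] - prefix[3] = 41 - 24 = 17


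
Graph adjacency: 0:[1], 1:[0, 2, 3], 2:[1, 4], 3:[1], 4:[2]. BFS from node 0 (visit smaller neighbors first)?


BFS queue: start with [0]
Visit order: [0, 1, 2, 3, 4]


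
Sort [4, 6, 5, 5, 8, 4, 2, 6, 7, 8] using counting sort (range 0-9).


Count array: [0, 0, 1, 0, 2, 2, 2, 1, 2, 0]
Reconstruct: [2, 4, 4, 5, 5, 6, 6, 7, 8, 8]


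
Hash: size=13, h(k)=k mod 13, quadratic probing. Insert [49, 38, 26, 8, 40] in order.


Insertions: 49->slot 10; 38->slot 12; 26->slot 0; 8->slot 8; 40->slot 1
Table: [26, 40, None, None, None, None, None, None, 8, None, 49, None, 38]


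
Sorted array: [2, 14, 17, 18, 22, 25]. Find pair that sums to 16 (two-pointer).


Two pointers: lo=0, hi=5
Found pair: (2, 14) summing to 16


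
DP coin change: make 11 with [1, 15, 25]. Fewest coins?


dp[0]=0; dp[i]=1+min(dp[i-c] for c in coins)
...dp[6]=6, dp[7]=7, dp[8]=8, dp[9]=9, dp[10]=10, dp[11]=11
Minimum coins for 11 = 11


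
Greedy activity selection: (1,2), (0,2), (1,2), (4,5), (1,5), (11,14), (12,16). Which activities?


Greedy: pick earliest-ending, then skip overlaps.
Selected (3 activities): [(1, 2), (4, 5), (11, 14)]


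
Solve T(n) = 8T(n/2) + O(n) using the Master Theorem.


a=8, b=2, c=1. log_2(8)=3 > c=1. Case 1: O(n^log_b(a)) = O(n^3)
Complexity: O(n^3)


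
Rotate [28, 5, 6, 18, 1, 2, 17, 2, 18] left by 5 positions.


Left rotate by 5: [2, 17, 2, 18, 28, 5, 6, 18, 1]


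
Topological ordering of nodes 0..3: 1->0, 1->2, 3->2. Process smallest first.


Kahn's algorithm, process smallest node first
Order: [1, 0, 3, 2]


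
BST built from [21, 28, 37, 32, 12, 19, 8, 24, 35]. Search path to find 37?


BST root = 21
Search for 37: compare at each node
Path: [21, 28, 37]


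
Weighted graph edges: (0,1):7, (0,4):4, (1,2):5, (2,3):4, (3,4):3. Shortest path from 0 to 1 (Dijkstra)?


Dijkstra from 0:
Distances: {0: 0, 1: 7, 2: 11, 3: 7, 4: 4}
Shortest distance to 1 = 7, path = [0, 1]


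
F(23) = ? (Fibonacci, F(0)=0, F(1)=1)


F(n)=F(n-1)+F(n-2)
...F(21)=10946, F(22)=17711, F(23)=28657


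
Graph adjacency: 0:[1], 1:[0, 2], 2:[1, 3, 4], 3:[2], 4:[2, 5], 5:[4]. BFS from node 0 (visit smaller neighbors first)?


BFS queue: start with [0]
Visit order: [0, 1, 2, 3, 4, 5]


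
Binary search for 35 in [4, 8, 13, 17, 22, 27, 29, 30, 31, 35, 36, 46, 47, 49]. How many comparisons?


Search for 35:
[0,13] mid=6 arr[6]=29
[7,13] mid=10 arr[10]=36
[7,9] mid=8 arr[8]=31
[9,9] mid=9 arr[9]=35
Total: 4 comparisons


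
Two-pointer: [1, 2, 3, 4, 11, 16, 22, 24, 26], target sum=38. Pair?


Two pointers: lo=0, hi=8
Found pair: (16, 22) summing to 38


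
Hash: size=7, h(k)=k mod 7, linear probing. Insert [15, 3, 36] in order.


Insertions: 15->slot 1; 3->slot 3; 36->slot 2
Table: [None, 15, 36, 3, None, None, None]


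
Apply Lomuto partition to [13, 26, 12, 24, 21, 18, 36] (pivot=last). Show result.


Elements <= 36 go left of pivot.
Result: [13, 26, 12, 24, 21, 18, 36], pivot at index 6


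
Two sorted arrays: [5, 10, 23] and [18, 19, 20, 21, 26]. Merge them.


Compare heads, take smaller each step.
Merged: [5, 10, 18, 19, 20, 21, 23, 26]


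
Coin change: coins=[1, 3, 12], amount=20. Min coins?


dp[0]=0; dp[i]=1+min(dp[i-c] for c in coins)
...dp[15]=2, dp[16]=3, dp[17]=4, dp[18]=3, dp[19]=4, dp[20]=5
Minimum coins for 20 = 5


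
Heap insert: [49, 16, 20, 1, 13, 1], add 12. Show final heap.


Append 12: [49, 16, 20, 1, 13, 1, 12]
Bubble up: no swaps needed
Result: [49, 16, 20, 1, 13, 1, 12]


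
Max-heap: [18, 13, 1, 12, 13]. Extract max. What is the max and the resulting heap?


Max = 18
Replace root with last, heapify down
Resulting heap: [13, 13, 1, 12]


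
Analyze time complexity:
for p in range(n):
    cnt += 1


Per nesting level: O(n) = O(n)
Complexity: O(n)


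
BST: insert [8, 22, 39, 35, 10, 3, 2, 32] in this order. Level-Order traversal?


Root = 8; build tree by BST insertion.
Level-Order traversal: [8, 3, 22, 2, 10, 39, 35, 32]


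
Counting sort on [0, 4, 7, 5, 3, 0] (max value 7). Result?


Count array: [2, 0, 0, 1, 1, 1, 0, 1]
Reconstruct: [0, 0, 3, 4, 5, 7]


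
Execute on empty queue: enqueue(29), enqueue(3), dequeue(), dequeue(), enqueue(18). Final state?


enqueue(29) -> [29]
enqueue(3) -> [29, 3]
dequeue() returns 29 -> [3]
dequeue() returns 3 -> []
enqueue(18) -> [18]
Final queue (front to back): [18]


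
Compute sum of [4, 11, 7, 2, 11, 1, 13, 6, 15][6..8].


Prefix sums: [0, 4, 15, 22, 24, 35, 36, 49, 55, 70]
Sum[6..8] = prefix[9] - prefix[6] = 70 - 36 = 34


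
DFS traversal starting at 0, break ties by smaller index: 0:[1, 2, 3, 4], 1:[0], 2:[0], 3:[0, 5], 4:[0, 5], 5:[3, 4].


DFS stack-based: start with [0]
Visit order: [0, 1, 2, 3, 5, 4]


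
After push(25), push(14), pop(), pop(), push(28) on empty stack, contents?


push(25) -> [25]
push(14) -> [25, 14]
pop() returns 14 -> [25]
pop() returns 25 -> []
push(28) -> [28]
Final stack (bottom to top): [28]


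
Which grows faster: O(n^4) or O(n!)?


quartic grows slower than factorial
O(n^4) is asymptotically smaller; O(n!) grows faster


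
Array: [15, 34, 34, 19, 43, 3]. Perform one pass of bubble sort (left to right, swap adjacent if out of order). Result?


After one pass: [15, 34, 19, 34, 3, 43]


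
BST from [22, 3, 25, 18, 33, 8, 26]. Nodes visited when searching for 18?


BST root = 22
Search for 18: compare at each node
Path: [22, 3, 18]


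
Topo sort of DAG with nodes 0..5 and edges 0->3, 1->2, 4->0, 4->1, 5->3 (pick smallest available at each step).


Kahn's algorithm, process smallest node first
Order: [4, 0, 1, 2, 5, 3]


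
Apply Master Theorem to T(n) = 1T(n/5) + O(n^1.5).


a=1, b=5, c=1.5. log_5(1)=0 < c=1.5. Case 3: O(n^c) = O(n^1.500)
Complexity: O(n^1.500)


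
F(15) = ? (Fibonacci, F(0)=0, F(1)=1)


F(n)=F(n-1)+F(n-2)
...F(13)=233, F(14)=377, F(15)=610


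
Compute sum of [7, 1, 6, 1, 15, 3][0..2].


Prefix sums: [0, 7, 8, 14, 15, 30, 33]
Sum[0..2] = prefix[3] - prefix[0] = 14 - 0 = 14


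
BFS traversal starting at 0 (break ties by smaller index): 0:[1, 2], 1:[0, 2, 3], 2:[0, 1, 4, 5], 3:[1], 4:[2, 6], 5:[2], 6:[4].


BFS queue: start with [0]
Visit order: [0, 1, 2, 3, 4, 5, 6]


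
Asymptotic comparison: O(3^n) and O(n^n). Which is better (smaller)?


exponential (base 3) grows slower than n^n
O(3^n) is asymptotically smaller; O(n^n) grows faster


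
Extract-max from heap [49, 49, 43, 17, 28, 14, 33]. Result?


Max = 49
Replace root with last, heapify down
Resulting heap: [49, 33, 43, 17, 28, 14]


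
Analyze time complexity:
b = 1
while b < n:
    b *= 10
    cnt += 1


Per nesting level: O(log n) = O(log n)
Complexity: O(log n)


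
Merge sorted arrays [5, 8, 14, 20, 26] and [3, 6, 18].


Compare heads, take smaller each step.
Merged: [3, 5, 6, 8, 14, 18, 20, 26]


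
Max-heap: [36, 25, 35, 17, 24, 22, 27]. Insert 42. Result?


Append 42: [36, 25, 35, 17, 24, 22, 27, 42]
Bubble up: swap idx 7(42) with idx 3(17); swap idx 3(42) with idx 1(25); swap idx 1(42) with idx 0(36)
Result: [42, 36, 35, 25, 24, 22, 27, 17]


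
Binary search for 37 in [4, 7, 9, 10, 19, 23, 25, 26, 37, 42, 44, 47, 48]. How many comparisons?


Search for 37:
[0,12] mid=6 arr[6]=25
[7,12] mid=9 arr[9]=42
[7,8] mid=7 arr[7]=26
[8,8] mid=8 arr[8]=37
Total: 4 comparisons


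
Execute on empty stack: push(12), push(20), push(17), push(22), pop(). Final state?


push(12) -> [12]
push(20) -> [12, 20]
push(17) -> [12, 20, 17]
push(22) -> [12, 20, 17, 22]
pop() returns 22 -> [12, 20, 17]
Final stack (bottom to top): [12, 20, 17]


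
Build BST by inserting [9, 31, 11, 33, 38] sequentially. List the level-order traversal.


Root = 9; build tree by BST insertion.
Level-Order traversal: [9, 31, 11, 33, 38]


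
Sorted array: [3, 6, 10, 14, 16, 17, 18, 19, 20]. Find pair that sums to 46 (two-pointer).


Two pointers: lo=0, hi=8
No pair sums to 46


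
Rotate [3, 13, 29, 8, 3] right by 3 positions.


Right rotate by 3: [29, 8, 3, 3, 13]


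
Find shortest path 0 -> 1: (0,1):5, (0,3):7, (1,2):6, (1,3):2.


Dijkstra from 0:
Distances: {0: 0, 1: 5, 2: 11, 3: 7}
Shortest distance to 1 = 5, path = [0, 1]


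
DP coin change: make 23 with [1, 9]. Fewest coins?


dp[0]=0; dp[i]=1+min(dp[i-c] for c in coins)
...dp[18]=2, dp[19]=3, dp[20]=4, dp[21]=5, dp[22]=6, dp[23]=7
Minimum coins for 23 = 7


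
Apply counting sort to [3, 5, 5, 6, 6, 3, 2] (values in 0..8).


Count array: [0, 0, 1, 2, 0, 2, 2, 0, 0]
Reconstruct: [2, 3, 3, 5, 5, 6, 6]


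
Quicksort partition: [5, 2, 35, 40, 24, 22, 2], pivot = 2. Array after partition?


Elements <= 2 go left of pivot.
Result: [2, 2, 35, 40, 24, 22, 5], pivot at index 1


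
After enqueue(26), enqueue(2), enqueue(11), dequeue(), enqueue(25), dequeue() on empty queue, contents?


enqueue(26) -> [26]
enqueue(2) -> [26, 2]
enqueue(11) -> [26, 2, 11]
dequeue() returns 26 -> [2, 11]
enqueue(25) -> [2, 11, 25]
dequeue() returns 2 -> [11, 25]
Final queue (front to back): [11, 25]


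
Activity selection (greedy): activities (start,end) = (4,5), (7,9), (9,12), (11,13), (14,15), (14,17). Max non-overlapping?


Greedy: pick earliest-ending, then skip overlaps.
Selected (4 activities): [(4, 5), (7, 9), (9, 12), (14, 15)]


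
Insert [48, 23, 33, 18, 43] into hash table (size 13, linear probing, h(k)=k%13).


Insertions: 48->slot 9; 23->slot 10; 33->slot 7; 18->slot 5; 43->slot 4
Table: [None, None, None, None, 43, 18, None, 33, None, 48, 23, None, None]


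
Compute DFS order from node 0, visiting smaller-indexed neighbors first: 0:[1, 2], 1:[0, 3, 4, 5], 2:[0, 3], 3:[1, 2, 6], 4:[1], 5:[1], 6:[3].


DFS stack-based: start with [0]
Visit order: [0, 1, 3, 2, 6, 4, 5]


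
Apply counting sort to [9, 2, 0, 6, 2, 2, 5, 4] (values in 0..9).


Count array: [1, 0, 3, 0, 1, 1, 1, 0, 0, 1]
Reconstruct: [0, 2, 2, 2, 4, 5, 6, 9]


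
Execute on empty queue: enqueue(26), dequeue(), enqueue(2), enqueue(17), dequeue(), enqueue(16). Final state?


enqueue(26) -> [26]
dequeue() returns 26 -> []
enqueue(2) -> [2]
enqueue(17) -> [2, 17]
dequeue() returns 2 -> [17]
enqueue(16) -> [17, 16]
Final queue (front to back): [17, 16]


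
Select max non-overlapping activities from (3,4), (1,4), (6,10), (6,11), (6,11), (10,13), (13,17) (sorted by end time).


Greedy: pick earliest-ending, then skip overlaps.
Selected (4 activities): [(3, 4), (6, 10), (10, 13), (13, 17)]


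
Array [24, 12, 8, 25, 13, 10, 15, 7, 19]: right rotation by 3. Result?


Right rotate by 3: [15, 7, 19, 24, 12, 8, 25, 13, 10]


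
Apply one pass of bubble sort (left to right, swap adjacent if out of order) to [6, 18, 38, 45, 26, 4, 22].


After one pass: [6, 18, 38, 26, 4, 22, 45]


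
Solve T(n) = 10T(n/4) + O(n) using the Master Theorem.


a=10, b=4, c=1. log_4(10)=1.661 > c=1. Case 1: O(n^log_b(a)) = O(n^1.661)
Complexity: O(n^1.661)


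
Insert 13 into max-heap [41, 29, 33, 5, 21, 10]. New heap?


Append 13: [41, 29, 33, 5, 21, 10, 13]
Bubble up: no swaps needed
Result: [41, 29, 33, 5, 21, 10, 13]


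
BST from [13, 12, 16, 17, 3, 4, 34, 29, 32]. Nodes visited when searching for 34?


BST root = 13
Search for 34: compare at each node
Path: [13, 16, 17, 34]


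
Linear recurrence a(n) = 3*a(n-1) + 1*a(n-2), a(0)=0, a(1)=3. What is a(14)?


Build bottom-up:
...a(12)=1401840, a(13)=4629963, a(14)=3*4629963+1*1401840=15291729


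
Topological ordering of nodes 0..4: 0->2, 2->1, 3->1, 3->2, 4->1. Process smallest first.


Kahn's algorithm, process smallest node first
Order: [0, 3, 2, 4, 1]


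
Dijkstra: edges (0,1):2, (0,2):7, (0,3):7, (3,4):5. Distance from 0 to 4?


Dijkstra from 0:
Distances: {0: 0, 1: 2, 2: 7, 3: 7, 4: 12}
Shortest distance to 4 = 12, path = [0, 3, 4]


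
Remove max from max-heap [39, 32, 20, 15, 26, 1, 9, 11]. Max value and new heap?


Max = 39
Replace root with last, heapify down
Resulting heap: [32, 26, 20, 15, 11, 1, 9]


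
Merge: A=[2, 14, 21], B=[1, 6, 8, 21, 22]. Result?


Compare heads, take smaller each step.
Merged: [1, 2, 6, 8, 14, 21, 21, 22]


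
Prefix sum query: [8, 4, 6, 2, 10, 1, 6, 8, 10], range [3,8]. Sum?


Prefix sums: [0, 8, 12, 18, 20, 30, 31, 37, 45, 55]
Sum[3..8] = prefix[9] - prefix[3] = 55 - 18 = 37


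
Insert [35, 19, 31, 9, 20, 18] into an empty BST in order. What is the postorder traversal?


Root = 35; build tree by BST insertion.
Postorder traversal: [18, 9, 20, 31, 19, 35]


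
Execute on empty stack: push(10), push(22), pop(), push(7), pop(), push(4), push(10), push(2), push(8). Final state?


push(10) -> [10]
push(22) -> [10, 22]
pop() returns 22 -> [10]
push(7) -> [10, 7]
pop() returns 7 -> [10]
push(4) -> [10, 4]
push(10) -> [10, 4, 10]
push(2) -> [10, 4, 10, 2]
push(8) -> [10, 4, 10, 2, 8]
Final stack (bottom to top): [10, 4, 10, 2, 8]


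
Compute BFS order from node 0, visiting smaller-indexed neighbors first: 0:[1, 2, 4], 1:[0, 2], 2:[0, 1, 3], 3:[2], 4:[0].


BFS queue: start with [0]
Visit order: [0, 1, 2, 4, 3]


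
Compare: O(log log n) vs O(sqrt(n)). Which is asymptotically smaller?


double-logarithmic grows slower than sublinear
O(log log n) is asymptotically smaller; O(sqrt(n)) grows faster


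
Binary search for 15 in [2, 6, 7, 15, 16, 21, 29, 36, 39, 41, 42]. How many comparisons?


Search for 15:
[0,10] mid=5 arr[5]=21
[0,4] mid=2 arr[2]=7
[3,4] mid=3 arr[3]=15
Total: 3 comparisons


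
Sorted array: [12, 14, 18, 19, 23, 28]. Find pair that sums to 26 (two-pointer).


Two pointers: lo=0, hi=5
Found pair: (12, 14) summing to 26


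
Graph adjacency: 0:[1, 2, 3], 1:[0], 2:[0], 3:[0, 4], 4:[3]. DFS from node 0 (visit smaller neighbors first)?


DFS stack-based: start with [0]
Visit order: [0, 1, 2, 3, 4]


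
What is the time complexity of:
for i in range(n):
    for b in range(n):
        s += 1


Per nesting level: O(n) * O(n) = O(n^2)
Complexity: O(n^2)


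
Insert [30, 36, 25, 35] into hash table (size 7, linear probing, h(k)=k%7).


Insertions: 30->slot 2; 36->slot 1; 25->slot 4; 35->slot 0
Table: [35, 36, 30, None, 25, None, None]


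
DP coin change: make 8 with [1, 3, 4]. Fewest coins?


dp[0]=0; dp[i]=1+min(dp[i-c] for c in coins)
...dp[3]=1, dp[4]=1, dp[5]=2, dp[6]=2, dp[7]=2, dp[8]=2
Minimum coins for 8 = 2


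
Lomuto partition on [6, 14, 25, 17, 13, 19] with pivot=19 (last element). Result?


Elements <= 19 go left of pivot.
Result: [6, 14, 17, 13, 19, 25], pivot at index 4


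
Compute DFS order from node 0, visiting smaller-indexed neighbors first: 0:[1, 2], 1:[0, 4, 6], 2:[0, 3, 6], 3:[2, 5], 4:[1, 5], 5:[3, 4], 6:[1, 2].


DFS stack-based: start with [0]
Visit order: [0, 1, 4, 5, 3, 2, 6]


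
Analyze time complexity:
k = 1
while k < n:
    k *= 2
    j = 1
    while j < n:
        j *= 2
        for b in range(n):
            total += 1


Per nesting level: O(log n) * O(log n) * O(n) = O(n (log n)^2)
Complexity: O(n (log n)^2)


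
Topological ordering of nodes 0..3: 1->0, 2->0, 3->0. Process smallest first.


Kahn's algorithm, process smallest node first
Order: [1, 2, 3, 0]


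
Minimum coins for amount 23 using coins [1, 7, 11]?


dp[0]=0; dp[i]=1+min(dp[i-c] for c in coins)
...dp[18]=2, dp[19]=3, dp[20]=4, dp[21]=3, dp[22]=2, dp[23]=3
Minimum coins for 23 = 3


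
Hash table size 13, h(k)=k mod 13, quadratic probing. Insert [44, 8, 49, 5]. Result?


Insertions: 44->slot 5; 8->slot 8; 49->slot 10; 5->slot 6
Table: [None, None, None, None, None, 44, 5, None, 8, None, 49, None, None]


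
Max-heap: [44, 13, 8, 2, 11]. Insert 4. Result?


Append 4: [44, 13, 8, 2, 11, 4]
Bubble up: no swaps needed
Result: [44, 13, 8, 2, 11, 4]


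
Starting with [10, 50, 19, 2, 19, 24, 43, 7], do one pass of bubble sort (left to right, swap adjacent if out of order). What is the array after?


After one pass: [10, 19, 2, 19, 24, 43, 7, 50]


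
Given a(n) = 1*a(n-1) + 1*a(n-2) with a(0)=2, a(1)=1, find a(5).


Build bottom-up:
...a(3)=4, a(4)=7, a(5)=1*7+1*4=11


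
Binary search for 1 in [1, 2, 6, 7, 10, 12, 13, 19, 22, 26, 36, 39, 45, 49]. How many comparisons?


Search for 1:
[0,13] mid=6 arr[6]=13
[0,5] mid=2 arr[2]=6
[0,1] mid=0 arr[0]=1
Total: 3 comparisons


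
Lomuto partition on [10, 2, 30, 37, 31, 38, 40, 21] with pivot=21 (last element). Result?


Elements <= 21 go left of pivot.
Result: [10, 2, 21, 37, 31, 38, 40, 30], pivot at index 2


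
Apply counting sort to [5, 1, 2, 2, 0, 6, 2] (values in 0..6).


Count array: [1, 1, 3, 0, 0, 1, 1]
Reconstruct: [0, 1, 2, 2, 2, 5, 6]


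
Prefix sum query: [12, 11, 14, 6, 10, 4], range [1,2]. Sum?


Prefix sums: [0, 12, 23, 37, 43, 53, 57]
Sum[1..2] = prefix[3] - prefix[1] = 37 - 12 = 25


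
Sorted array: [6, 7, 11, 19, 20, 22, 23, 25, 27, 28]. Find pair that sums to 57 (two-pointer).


Two pointers: lo=0, hi=9
No pair sums to 57


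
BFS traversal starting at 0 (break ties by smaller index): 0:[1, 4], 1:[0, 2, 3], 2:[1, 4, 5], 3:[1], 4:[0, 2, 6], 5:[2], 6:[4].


BFS queue: start with [0]
Visit order: [0, 1, 4, 2, 3, 6, 5]


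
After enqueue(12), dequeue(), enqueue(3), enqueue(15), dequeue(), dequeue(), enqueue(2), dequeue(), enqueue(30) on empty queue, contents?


enqueue(12) -> [12]
dequeue() returns 12 -> []
enqueue(3) -> [3]
enqueue(15) -> [3, 15]
dequeue() returns 3 -> [15]
dequeue() returns 15 -> []
enqueue(2) -> [2]
dequeue() returns 2 -> []
enqueue(30) -> [30]
Final queue (front to back): [30]


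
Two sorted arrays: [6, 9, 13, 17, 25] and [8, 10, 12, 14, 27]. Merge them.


Compare heads, take smaller each step.
Merged: [6, 8, 9, 10, 12, 13, 14, 17, 25, 27]


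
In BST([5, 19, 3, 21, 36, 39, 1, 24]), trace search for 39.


BST root = 5
Search for 39: compare at each node
Path: [5, 19, 21, 36, 39]


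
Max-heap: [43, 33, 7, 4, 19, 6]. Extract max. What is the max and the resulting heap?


Max = 43
Replace root with last, heapify down
Resulting heap: [33, 19, 7, 4, 6]


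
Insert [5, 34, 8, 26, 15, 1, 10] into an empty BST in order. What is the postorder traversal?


Root = 5; build tree by BST insertion.
Postorder traversal: [1, 10, 15, 26, 8, 34, 5]


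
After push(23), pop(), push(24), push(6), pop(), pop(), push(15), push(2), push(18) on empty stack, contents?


push(23) -> [23]
pop() returns 23 -> []
push(24) -> [24]
push(6) -> [24, 6]
pop() returns 6 -> [24]
pop() returns 24 -> []
push(15) -> [15]
push(2) -> [15, 2]
push(18) -> [15, 2, 18]
Final stack (bottom to top): [15, 2, 18]


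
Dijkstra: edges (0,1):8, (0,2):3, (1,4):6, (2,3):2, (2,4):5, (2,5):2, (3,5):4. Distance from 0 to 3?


Dijkstra from 0:
Distances: {0: 0, 1: 8, 2: 3, 3: 5, 4: 8, 5: 5}
Shortest distance to 3 = 5, path = [0, 2, 3]
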